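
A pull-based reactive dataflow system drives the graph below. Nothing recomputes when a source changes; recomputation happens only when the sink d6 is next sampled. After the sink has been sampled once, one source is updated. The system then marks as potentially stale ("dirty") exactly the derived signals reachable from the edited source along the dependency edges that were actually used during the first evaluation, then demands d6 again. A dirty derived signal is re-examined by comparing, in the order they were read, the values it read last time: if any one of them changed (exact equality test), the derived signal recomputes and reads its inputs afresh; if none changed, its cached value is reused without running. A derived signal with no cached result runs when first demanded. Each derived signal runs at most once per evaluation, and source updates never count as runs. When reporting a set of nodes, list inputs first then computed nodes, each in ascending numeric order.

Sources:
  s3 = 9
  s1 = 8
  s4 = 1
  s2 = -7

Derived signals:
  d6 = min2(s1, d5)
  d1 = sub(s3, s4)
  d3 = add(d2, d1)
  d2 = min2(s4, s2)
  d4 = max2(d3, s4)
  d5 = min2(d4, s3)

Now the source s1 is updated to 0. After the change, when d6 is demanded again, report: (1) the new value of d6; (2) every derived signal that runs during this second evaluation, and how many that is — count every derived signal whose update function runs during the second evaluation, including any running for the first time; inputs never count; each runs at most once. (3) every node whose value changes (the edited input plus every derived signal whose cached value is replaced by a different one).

First evaluation (everything demanded from the output):
  d1 = sub(9, 1) = 8
  d2 = min2(1, -7) = -7
  d3 = add(-7, 8) = 1
  d4 = max2(1, 1) = 1
  d5 = min2(1, 9) = 1
  d6 = min2(8, 1) = 1

Propagation after the edit:
  d6: runs — s1 8->0; result 0.

New value of d6: 0.
Derived signals that run: d6 — 1 in total.
Values that change: s1, d6.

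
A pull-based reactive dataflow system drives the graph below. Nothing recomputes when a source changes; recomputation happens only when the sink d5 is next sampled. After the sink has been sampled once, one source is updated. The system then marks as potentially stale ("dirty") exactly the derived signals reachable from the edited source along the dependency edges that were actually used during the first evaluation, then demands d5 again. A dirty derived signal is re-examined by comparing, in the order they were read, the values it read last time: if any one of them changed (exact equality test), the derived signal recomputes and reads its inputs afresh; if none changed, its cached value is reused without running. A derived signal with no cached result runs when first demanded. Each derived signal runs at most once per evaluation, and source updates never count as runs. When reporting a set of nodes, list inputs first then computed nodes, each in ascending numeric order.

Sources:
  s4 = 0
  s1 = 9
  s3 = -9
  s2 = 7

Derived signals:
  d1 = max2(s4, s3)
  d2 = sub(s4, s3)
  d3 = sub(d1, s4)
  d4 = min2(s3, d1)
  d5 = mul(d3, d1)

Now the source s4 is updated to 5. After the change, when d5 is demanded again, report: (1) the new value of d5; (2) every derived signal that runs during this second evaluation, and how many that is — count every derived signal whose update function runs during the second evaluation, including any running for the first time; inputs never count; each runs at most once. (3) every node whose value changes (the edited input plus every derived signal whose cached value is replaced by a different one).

New value of d5: 0.
Derived signals that run: d1, d3, d5 — 3 in total.
Values that change: s4, d1.

First evaluation (everything demanded from the output):
  d1 = max2(0, -9) = 0
  d3 = sub(0, 0) = 0
  d5 = mul(0, 0) = 0

Propagation after the edit:
  d1: runs — s4 0->5; result 5.
  d3: runs — d1 0->5; s4 0->5; result 0 (same value as before).
  d5: runs — d1 0->5; result 0 (same value as before).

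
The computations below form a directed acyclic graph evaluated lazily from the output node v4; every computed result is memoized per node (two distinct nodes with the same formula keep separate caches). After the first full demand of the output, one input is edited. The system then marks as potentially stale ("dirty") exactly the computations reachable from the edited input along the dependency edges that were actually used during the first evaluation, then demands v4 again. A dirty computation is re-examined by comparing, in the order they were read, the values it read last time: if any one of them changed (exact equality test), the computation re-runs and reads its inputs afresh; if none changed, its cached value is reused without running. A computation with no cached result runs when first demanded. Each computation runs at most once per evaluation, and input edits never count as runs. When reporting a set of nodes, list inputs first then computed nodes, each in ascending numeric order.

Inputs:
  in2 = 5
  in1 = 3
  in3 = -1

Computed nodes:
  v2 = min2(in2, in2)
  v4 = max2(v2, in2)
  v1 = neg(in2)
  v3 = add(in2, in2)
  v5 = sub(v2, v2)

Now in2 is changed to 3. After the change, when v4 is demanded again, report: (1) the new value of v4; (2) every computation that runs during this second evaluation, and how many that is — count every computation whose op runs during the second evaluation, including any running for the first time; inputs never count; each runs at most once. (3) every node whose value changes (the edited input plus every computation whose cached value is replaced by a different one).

Demanding v4 again yields 3.
2 computations run: v2, v4.
The nodes whose values change: in2, v2, v4.

First demand of the output computes:
  v2 = min2(5, 5) = 5
  v4 = max2(5, 5) = 5

After the edit, cleaning proceeds:
  v2: a read changed (in2 5->3; in2 5->3) — executes, giving 3.
  v4: a read changed (v2 5->3; in2 5->3) — executes, giving 3.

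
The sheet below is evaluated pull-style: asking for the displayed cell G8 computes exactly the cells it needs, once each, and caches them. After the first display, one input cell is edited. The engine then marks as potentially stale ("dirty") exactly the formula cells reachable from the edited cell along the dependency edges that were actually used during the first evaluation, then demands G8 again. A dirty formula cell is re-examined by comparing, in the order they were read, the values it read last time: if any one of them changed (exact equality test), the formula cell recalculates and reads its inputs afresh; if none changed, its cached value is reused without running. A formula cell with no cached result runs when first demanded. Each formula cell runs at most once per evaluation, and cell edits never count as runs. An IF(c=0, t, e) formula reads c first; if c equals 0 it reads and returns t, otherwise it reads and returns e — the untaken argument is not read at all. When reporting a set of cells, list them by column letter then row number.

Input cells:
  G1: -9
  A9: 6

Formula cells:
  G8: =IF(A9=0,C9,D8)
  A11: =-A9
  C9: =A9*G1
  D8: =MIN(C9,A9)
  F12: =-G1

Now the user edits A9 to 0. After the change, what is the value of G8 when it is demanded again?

Demanding G8 again yields 0.
Note the branch switch — demand abandons D8, which is never re-examined.

First demand of the output computes:
  C9 = 6 * -9 = -54
  D8 = MIN(-54, 6) = -54
  G8 = IF(A9=0: A9=6 -> else branch D8) = -54

After the edit, cleaning proceeds:
  C9: a read changed (A9 6->0) — executes, giving 0.
  D8: stays stale; no demand reaches it after the flip.
  G8: a read changed (A9 6->0) — executes, giving 0.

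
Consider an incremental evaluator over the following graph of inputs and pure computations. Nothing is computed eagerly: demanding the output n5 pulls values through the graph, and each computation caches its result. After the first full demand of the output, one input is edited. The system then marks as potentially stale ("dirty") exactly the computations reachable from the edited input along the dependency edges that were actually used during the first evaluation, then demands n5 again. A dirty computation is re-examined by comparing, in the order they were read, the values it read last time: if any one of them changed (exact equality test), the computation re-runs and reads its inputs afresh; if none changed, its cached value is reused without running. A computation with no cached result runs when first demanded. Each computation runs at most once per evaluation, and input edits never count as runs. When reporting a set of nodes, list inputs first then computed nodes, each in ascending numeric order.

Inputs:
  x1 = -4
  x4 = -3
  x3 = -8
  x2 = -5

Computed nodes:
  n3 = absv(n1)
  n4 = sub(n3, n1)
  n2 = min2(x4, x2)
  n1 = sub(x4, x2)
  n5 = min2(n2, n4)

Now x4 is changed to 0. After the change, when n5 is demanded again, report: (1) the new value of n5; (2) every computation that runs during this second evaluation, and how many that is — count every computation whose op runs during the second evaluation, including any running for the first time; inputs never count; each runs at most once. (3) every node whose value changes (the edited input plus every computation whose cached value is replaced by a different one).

n5 now evaluates to -5.
Run set: n1, n2, n3, n4 (4 run).
Changed values: x4, n1, n3.
The important point: at n5 every value read last time is unchanged, so the dirty flag clears without a run.

Initial pass — values computed on the first demand:
  n1 = sub(-3, -5) = 2
  n2 = min2(-3, -5) = -5
  n3 = absv(2) = 2
  n4 = sub(2, 2) = 0
  n5 = min2(-5, 0) = -5

Second demand — change propagation:
  n1: re-runs because x4 -3->0; new result 5.
  n2: re-runs because x4 -3->0; new result -5 (unchanged).
  n3: re-runs because n1 2->5; new result 5.
  n4: re-runs because n3 2->5; n1 2->5; new result 0 (unchanged).
  n5: re-examined; everything it read last time is the same (n2 unchanged, n4 unchanged) — cache -5 kept, no run.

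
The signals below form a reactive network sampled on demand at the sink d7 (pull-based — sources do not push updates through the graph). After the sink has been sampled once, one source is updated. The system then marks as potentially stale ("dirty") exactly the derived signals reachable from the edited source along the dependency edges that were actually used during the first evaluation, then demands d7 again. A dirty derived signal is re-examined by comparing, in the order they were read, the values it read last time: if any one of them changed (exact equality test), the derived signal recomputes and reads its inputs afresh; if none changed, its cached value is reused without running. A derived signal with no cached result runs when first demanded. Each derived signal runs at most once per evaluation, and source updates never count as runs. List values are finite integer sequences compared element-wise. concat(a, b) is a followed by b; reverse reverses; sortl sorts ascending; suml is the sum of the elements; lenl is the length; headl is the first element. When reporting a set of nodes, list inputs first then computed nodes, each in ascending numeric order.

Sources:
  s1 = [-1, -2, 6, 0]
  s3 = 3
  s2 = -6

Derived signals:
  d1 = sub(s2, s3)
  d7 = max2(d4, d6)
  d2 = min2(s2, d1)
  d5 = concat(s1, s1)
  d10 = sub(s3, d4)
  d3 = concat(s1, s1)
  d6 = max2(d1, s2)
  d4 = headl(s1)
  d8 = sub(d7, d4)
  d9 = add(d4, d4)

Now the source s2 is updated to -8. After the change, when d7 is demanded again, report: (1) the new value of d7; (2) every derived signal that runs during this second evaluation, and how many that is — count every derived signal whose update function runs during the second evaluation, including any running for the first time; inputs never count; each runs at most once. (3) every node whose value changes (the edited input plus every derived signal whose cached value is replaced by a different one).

Initial pass — values computed on the first demand:
  d1 = sub(-6, 3) = -9
  d4 = headl([-1, -2, 6, 0]) = -1
  d6 = max2(-9, -6) = -6
  d7 = max2(-1, -6) = -1

Second demand — change propagation:
  d1: re-runs because s2 -6->-8; new result -11.
  d6: re-runs because d1 -9->-11; s2 -6->-8; new result -8.
  d7: re-runs because d6 -6->-8; new result -1 (unchanged).

d7 now evaluates to -1.
Run set: d1, d6, d7 (3 run).
Changed values: s2, d1, d6.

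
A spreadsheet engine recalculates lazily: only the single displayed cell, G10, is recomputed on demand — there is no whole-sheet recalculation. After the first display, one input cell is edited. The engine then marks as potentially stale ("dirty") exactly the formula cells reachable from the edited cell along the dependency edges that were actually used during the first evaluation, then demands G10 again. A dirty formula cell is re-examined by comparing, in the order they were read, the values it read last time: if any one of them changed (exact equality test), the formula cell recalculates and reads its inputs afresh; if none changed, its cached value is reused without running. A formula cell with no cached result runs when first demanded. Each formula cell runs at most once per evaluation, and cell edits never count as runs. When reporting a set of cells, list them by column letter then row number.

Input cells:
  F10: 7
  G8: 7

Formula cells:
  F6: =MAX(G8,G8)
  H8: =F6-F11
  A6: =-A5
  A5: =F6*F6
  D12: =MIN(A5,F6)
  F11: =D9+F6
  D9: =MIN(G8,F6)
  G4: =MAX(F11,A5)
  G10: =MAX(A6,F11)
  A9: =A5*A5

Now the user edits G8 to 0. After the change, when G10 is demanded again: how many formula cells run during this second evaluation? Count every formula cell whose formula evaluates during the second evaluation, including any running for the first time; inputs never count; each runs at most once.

Formula cells that run: A5, A6, D9, F6, F11, G10 — 6 in total.

First evaluation (everything demanded from the output):
  F6 = MAX(7, 7) = 7
  A5 = 7 * 7 = 49
  A6 = -(49) = -49
  D9 = MIN(7, 7) = 7
  F11 = 7 + 7 = 14
  G10 = MAX(-49, 14) = 14

Propagation after the edit:
  F6: runs — G8 7->0; G8 7->0; result 0.
  A5: runs — F6 7->0; F6 7->0; result 0.
  A6: runs — A5 49->0; result 0.
  D9: runs — G8 7->0; F6 7->0; result 0.
  F11: runs — D9 7->0; F6 7->0; result 0.
  G10: runs — A6 -49->0; F11 14->0; result 0.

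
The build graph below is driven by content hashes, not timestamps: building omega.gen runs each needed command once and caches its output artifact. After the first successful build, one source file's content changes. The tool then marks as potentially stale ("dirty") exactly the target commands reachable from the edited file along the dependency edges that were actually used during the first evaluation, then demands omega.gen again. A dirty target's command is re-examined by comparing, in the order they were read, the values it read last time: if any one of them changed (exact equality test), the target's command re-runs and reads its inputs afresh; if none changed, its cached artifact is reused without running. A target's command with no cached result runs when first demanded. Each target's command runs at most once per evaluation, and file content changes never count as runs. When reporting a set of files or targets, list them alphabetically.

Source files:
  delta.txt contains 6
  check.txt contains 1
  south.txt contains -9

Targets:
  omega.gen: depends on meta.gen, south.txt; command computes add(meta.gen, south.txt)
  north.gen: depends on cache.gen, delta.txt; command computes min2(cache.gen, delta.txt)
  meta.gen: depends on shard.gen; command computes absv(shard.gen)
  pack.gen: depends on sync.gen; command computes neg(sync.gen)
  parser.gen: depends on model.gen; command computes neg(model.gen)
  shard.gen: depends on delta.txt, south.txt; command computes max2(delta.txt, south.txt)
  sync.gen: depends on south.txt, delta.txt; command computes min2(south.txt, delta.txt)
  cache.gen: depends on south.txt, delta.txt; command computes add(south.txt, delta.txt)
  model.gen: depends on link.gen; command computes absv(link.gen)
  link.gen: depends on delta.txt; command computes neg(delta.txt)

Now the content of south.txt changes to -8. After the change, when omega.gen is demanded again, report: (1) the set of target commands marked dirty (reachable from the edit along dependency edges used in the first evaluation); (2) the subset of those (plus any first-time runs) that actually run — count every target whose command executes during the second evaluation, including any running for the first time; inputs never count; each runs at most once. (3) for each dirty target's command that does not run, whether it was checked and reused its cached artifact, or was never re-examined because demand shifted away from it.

Dirty set: meta.gen, omega.gen, shard.gen.
Run set: omega.gen, shard.gen (2 run).
Re-examined without running (cache reused): meta.gen.
The important point: at meta.gen every value read last time is unchanged, so the dirty flag clears without a run.

Initial pass — values computed on the first demand:
  shard.gen = max2(6, -9) = 6
  meta.gen = absv(6) = 6
  omega.gen = add(6, -9) = -3

Second demand — change propagation:
  shard.gen: re-runs because south.txt -9->-8; new result 6 (unchanged).
  meta.gen: re-examined; everything it read last time is the same (shard.gen unchanged) — cache 6 kept, no run.
  omega.gen: re-runs because south.txt -9->-8; new result -2.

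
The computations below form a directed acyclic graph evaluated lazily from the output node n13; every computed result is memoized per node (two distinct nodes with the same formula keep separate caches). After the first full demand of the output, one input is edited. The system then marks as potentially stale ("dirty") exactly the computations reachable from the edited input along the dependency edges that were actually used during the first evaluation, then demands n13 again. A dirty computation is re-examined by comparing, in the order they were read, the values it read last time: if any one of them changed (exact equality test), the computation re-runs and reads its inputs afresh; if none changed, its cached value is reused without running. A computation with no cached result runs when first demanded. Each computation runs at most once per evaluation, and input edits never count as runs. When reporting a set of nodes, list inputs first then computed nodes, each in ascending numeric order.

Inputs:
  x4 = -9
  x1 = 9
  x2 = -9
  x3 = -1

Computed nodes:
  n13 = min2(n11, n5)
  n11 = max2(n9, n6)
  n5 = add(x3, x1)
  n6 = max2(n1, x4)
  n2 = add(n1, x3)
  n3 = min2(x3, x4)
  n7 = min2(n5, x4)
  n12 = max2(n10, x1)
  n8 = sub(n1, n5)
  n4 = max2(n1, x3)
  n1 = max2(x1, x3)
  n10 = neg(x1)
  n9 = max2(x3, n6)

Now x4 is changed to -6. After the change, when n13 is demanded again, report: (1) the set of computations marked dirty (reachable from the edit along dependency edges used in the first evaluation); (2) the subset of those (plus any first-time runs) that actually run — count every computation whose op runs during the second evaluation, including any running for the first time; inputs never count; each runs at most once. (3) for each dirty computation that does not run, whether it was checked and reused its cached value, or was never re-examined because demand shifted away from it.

The edit dirties: n6, n9, n11, n13.
1 computations run: n6.
Cache hits after checking: n9, n11, n13.
Note the absorption at n6: it re-runs yet its value is the same, leaving the output's value untouched.

First demand of the output computes:
  n1 = max2(9, -1) = 9
  n5 = add(-1, 9) = 8
  n6 = max2(9, -9) = 9
  n9 = max2(-1, 9) = 9
  n11 = max2(9, 9) = 9
  n13 = min2(9, 8) = 8

After the edit, cleaning proceeds:
  n6: a read changed (x4 -9->-6) — executes, giving 9 — identical to its old value.
  n9: dirty, but its reads are unchanged (x3 unchanged, n6 unchanged); cached 9 stands.
  n11: dirty, but its reads are unchanged (n9 unchanged, n6 unchanged); cached 9 stands.
  n13: dirty, but its reads are unchanged (n11 unchanged, n5 unchanged); cached 8 stands.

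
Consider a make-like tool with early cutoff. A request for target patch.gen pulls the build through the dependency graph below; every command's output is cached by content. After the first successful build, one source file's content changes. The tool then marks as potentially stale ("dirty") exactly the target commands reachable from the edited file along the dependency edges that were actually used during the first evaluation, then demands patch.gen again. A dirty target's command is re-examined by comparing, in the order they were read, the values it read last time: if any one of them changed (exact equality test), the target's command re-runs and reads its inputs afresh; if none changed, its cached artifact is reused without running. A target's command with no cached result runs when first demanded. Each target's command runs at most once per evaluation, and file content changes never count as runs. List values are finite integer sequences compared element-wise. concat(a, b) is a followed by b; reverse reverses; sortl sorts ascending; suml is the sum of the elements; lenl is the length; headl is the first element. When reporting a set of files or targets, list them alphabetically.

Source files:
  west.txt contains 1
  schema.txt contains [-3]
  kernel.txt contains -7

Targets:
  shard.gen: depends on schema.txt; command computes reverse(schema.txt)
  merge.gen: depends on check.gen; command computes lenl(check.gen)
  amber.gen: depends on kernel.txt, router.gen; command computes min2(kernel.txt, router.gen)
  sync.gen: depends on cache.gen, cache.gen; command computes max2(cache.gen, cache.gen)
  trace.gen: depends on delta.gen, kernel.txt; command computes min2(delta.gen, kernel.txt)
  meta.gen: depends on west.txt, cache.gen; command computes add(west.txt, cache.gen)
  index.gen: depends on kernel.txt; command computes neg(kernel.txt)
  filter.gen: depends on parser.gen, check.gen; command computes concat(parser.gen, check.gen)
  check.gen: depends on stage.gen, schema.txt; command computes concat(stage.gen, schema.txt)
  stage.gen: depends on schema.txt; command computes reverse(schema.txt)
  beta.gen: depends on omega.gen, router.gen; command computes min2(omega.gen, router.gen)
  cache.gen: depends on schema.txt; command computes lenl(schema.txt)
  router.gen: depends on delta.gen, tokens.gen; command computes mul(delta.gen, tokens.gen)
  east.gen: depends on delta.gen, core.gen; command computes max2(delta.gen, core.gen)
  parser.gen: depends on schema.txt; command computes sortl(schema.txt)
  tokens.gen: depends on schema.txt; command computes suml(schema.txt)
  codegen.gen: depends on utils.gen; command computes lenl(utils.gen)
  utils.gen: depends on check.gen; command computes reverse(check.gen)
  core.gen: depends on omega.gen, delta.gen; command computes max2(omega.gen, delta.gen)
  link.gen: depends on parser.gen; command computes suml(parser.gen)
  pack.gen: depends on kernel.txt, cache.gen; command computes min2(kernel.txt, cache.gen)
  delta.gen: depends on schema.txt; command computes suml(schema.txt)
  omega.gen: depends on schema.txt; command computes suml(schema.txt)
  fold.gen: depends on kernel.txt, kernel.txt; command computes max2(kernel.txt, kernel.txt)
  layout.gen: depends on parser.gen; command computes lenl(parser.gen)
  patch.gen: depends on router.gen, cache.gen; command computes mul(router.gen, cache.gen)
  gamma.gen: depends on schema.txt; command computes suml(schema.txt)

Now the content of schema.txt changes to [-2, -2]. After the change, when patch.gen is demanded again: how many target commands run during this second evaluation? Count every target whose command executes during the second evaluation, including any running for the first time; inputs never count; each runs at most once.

5 target commands run: cache.gen, delta.gen, patch.gen, router.gen, tokens.gen.

First demand of the output computes:
  cache.gen = lenl([-3]) = 1
  delta.gen = suml([-3]) = -3
  tokens.gen = suml([-3]) = -3
  router.gen = mul(-3, -3) = 9
  patch.gen = mul(9, 1) = 9

After the edit, cleaning proceeds:
  cache.gen: a read changed (schema.txt [-3]->[-2, -2]) — executes, giving 2.
  delta.gen: a read changed (schema.txt [-3]->[-2, -2]) — executes, giving -4.
  tokens.gen: a read changed (schema.txt [-3]->[-2, -2]) — executes, giving -4.
  router.gen: a read changed (delta.gen -3->-4; tokens.gen -3->-4) — executes, giving 16.
  patch.gen: a read changed (router.gen 9->16; cache.gen 1->2) — executes, giving 32.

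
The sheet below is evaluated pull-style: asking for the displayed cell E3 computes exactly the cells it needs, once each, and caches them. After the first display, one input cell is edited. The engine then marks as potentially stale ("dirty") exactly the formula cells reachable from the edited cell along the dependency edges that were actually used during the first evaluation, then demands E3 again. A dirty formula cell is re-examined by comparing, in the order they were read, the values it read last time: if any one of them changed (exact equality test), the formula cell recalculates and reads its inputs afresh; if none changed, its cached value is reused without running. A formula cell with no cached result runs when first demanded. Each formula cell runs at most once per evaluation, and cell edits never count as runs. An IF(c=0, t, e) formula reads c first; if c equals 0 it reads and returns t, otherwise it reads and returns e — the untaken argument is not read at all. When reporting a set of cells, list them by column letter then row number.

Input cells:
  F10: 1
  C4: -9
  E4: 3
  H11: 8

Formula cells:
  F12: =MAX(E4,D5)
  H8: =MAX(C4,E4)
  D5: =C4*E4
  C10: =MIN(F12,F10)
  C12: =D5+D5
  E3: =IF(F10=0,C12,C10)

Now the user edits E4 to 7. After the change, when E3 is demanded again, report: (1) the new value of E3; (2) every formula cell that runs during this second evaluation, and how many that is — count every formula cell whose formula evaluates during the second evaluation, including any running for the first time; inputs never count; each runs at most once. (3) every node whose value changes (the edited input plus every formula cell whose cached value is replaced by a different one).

First demand of the output computes:
  D5 = -9 * 3 = -27
  F12 = MAX(3, -27) = 3
  C10 = MIN(3, 1) = 1
  E3 = IF(F10=0: F10=1 -> else branch C10) = 1

After the edit, cleaning proceeds:
  D5: a read changed (E4 3->7) — executes, giving -63.
  F12: a read changed (E4 3->7; D5 -27->-63) — executes, giving 7.
  C10: a read changed (F12 3->7) — executes, giving 1 — identical to its old value.
  E3: dirty, but its reads are unchanged (F10 unchanged, C10 unchanged); cached 1 stands.

Note the absorption at C10: it re-runs yet its value is the same, leaving the output's value untouched.

Demanding E3 again yields 1.
3 formula cells run: C10, D5, F12.
The nodes whose values change: D5, E4, F12.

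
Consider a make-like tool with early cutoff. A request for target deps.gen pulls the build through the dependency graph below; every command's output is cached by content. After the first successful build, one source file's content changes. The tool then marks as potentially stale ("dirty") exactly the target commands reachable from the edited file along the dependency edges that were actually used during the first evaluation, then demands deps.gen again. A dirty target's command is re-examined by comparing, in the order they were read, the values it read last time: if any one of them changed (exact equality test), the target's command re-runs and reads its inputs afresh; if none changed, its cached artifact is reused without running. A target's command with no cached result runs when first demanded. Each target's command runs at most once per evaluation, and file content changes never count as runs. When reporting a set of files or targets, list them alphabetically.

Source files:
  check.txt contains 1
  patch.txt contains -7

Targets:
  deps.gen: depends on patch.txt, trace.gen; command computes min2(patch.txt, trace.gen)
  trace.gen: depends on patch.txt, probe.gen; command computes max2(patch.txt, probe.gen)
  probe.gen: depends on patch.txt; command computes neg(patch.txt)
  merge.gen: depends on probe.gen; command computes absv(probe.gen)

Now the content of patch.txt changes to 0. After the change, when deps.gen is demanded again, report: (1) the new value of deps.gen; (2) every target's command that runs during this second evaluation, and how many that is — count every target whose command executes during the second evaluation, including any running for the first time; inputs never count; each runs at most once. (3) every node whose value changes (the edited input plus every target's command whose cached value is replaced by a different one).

First demand of the output computes:
  probe.gen = neg(-7) = 7
  trace.gen = max2(-7, 7) = 7
  deps.gen = min2(-7, 7) = -7

After the edit, cleaning proceeds:
  probe.gen: a read changed (patch.txt -7->0) — executes, giving 0.
  trace.gen: a read changed (patch.txt -7->0; probe.gen 7->0) — executes, giving 0.
  deps.gen: a read changed (patch.txt -7->0; trace.gen 7->0) — executes, giving 0.

Demanding deps.gen again yields 0.
3 target commands run: deps.gen, probe.gen, trace.gen.
The nodes whose values change: deps.gen, patch.txt, probe.gen, trace.gen.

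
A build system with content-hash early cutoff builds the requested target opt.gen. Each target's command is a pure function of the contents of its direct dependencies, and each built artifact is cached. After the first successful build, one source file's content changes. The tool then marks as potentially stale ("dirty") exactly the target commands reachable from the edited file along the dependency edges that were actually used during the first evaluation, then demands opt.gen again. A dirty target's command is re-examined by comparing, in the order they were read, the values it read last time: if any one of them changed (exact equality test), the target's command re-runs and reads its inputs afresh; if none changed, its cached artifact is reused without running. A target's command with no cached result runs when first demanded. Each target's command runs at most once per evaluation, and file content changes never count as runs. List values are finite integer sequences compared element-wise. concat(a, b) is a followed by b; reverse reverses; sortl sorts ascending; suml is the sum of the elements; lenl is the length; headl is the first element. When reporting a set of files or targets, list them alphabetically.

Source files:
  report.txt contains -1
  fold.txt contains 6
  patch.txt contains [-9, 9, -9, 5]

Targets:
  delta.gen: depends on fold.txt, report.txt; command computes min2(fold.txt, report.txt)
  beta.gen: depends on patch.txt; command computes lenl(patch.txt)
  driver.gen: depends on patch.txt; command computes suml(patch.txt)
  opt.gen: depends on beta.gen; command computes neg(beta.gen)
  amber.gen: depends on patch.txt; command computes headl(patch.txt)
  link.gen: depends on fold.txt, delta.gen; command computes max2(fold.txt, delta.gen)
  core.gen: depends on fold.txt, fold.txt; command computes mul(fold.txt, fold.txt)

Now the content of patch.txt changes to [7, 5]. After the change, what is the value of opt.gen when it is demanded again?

New value of opt.gen: -2.

First evaluation (everything demanded from the output):
  beta.gen = lenl([-9, 9, -9, 5]) = 4
  opt.gen = neg(4) = -4

Propagation after the edit:
  beta.gen: runs — patch.txt [-9, 9, -9, 5]->[7, 5]; result 2.
  opt.gen: runs — beta.gen 4->2; result -2.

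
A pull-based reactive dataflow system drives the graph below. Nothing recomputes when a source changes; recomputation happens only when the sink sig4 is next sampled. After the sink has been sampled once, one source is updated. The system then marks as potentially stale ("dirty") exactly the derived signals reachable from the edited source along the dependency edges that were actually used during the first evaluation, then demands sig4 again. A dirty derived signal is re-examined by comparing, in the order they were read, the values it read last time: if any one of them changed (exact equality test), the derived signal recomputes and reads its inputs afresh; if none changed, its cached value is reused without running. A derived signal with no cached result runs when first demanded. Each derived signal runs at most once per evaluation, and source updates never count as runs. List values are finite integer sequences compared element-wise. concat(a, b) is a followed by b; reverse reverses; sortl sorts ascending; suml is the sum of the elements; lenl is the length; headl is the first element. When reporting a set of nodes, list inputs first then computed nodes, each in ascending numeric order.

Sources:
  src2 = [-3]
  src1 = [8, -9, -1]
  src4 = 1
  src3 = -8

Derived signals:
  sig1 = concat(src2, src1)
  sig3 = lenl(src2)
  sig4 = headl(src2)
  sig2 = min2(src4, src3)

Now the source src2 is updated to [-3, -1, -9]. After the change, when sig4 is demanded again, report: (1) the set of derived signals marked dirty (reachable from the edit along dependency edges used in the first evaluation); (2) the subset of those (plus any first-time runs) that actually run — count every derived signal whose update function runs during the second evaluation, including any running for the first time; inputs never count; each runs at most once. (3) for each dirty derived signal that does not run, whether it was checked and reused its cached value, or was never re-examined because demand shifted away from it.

Marked dirty: sig4.
Derived signals that run: sig4 — 1 in total.
Every dirty derived signal ran.

First evaluation (everything demanded from the output):
  sig4 = headl([-3]) = -3

Propagation after the edit:
  sig4: runs — src2 [-3]->[-3, -1, -9]; result -3 (same value as before).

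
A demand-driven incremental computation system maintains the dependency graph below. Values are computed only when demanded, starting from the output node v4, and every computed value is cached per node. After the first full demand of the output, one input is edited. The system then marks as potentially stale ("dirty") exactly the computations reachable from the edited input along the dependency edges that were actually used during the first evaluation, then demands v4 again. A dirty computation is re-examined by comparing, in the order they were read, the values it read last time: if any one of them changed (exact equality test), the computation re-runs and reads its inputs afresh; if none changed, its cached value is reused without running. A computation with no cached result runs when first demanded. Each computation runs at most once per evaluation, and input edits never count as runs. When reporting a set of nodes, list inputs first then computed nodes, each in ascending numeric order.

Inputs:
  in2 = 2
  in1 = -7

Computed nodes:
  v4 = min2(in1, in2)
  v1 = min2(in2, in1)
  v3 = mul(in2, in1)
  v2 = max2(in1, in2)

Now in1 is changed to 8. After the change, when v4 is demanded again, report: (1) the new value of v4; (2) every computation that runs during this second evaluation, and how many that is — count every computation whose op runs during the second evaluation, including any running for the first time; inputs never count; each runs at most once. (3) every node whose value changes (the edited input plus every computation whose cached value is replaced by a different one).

New value of v4: 2.
Computations that run: v4 — 1 in total.
Values that change: in1, v4.

First evaluation (everything demanded from the output):
  v4 = min2(-7, 2) = -7

Propagation after the edit:
  v4: runs — in1 -7->8; result 2.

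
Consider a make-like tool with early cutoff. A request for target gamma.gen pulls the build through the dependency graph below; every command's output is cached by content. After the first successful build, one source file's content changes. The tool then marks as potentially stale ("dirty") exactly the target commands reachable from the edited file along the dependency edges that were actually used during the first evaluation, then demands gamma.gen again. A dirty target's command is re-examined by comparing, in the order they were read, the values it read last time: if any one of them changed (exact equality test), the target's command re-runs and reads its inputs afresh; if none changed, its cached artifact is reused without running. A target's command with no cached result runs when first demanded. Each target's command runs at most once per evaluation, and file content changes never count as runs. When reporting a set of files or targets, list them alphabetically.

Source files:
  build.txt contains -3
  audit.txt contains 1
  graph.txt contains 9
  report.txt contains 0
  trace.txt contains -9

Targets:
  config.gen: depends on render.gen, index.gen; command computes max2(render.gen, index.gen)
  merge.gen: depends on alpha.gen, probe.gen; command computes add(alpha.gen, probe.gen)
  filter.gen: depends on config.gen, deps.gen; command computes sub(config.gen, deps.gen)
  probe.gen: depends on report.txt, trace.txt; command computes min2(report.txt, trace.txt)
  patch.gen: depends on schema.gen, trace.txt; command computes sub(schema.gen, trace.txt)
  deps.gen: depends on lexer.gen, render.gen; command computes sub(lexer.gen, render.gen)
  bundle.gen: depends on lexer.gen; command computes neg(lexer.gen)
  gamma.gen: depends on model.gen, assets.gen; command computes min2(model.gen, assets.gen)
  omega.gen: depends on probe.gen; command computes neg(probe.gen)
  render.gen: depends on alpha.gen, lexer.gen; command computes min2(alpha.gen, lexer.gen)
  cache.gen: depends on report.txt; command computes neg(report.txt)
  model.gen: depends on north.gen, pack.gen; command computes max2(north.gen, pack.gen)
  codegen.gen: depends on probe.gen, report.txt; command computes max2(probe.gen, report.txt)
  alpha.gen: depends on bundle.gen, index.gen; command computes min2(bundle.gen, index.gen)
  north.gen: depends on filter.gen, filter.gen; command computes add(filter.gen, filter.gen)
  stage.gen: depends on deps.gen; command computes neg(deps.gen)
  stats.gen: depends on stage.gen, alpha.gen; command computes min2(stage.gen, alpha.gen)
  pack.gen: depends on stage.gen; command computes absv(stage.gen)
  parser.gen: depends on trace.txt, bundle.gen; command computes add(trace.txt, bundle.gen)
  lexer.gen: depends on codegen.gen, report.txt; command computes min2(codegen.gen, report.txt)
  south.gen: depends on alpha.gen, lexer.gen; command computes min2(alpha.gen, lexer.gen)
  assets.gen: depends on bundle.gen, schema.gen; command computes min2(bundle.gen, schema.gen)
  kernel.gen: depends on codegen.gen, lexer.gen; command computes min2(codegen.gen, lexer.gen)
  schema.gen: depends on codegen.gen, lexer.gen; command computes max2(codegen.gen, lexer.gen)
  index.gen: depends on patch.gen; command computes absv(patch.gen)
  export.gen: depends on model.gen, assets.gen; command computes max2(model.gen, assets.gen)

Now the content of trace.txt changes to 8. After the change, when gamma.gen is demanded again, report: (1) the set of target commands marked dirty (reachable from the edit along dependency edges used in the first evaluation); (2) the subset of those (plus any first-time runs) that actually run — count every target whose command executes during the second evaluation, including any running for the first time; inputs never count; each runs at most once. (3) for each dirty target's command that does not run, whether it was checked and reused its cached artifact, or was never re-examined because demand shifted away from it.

The edit dirties: alpha.gen, assets.gen, bundle.gen, codegen.gen, config.gen, deps.gen, filter.gen, gamma.gen, index.gen, lexer.gen, model.gen, north.gen, pack.gen, patch.gen, probe.gen, render.gen, schema.gen, stage.gen.
10 target commands run: alpha.gen, codegen.gen, config.gen, filter.gen, gamma.gen, index.gen, model.gen, north.gen, patch.gen, probe.gen.
Cache hits after checking: assets.gen, bundle.gen, deps.gen, lexer.gen, pack.gen, render.gen, schema.gen, stage.gen.
Note where the cutoff bites: lexer.gen is checked, finds nothing changed, and keeps its cache.

First demand of the output computes:
  probe.gen = min2(0, -9) = -9
  codegen.gen = max2(-9, 0) = 0
  lexer.gen = min2(0, 0) = 0
  bundle.gen = neg(0) = 0
  schema.gen = max2(0, 0) = 0
  assets.gen = min2(0, 0) = 0
  patch.gen = sub(0, -9) = 9
  index.gen = absv(9) = 9
  alpha.gen = min2(0, 9) = 0
  render.gen = min2(0, 0) = 0
  config.gen = max2(0, 9) = 9
  deps.gen = sub(0, 0) = 0
  filter.gen = sub(9, 0) = 9
  north.gen = add(9, 9) = 18
  stage.gen = neg(0) = 0
  pack.gen = absv(0) = 0
  model.gen = max2(18, 0) = 18
  gamma.gen = min2(18, 0) = 0

After the edit, cleaning proceeds:
  probe.gen: a read changed (trace.txt -9->8) — executes, giving 0.
  codegen.gen: a read changed (probe.gen -9->0) — executes, giving 0 — identical to its old value.
  lexer.gen: dirty, but its reads are unchanged (codegen.gen unchanged, report.txt unchanged); cached 0 stands.
  bundle.gen: dirty, but its reads are unchanged (lexer.gen unchanged); cached 0 stands.
  schema.gen: dirty, but its reads are unchanged (codegen.gen unchanged, lexer.gen unchanged); cached 0 stands.
  assets.gen: dirty, but its reads are unchanged (bundle.gen unchanged, schema.gen unchanged); cached 0 stands.
  patch.gen: a read changed (trace.txt -9->8) — executes, giving -8.
  index.gen: a read changed (patch.gen 9->-8) — executes, giving 8.
  alpha.gen: a read changed (index.gen 9->8) — executes, giving 0 — identical to its old value.
  render.gen: dirty, but its reads are unchanged (alpha.gen unchanged, lexer.gen unchanged); cached 0 stands.
  config.gen: a read changed (index.gen 9->8) — executes, giving 8.
  deps.gen: dirty, but its reads are unchanged (lexer.gen unchanged, render.gen unchanged); cached 0 stands.
  filter.gen: a read changed (config.gen 9->8) — executes, giving 8.
  north.gen: a read changed (filter.gen 9->8; filter.gen 9->8) — executes, giving 16.
  stage.gen: dirty, but its reads are unchanged (deps.gen unchanged); cached 0 stands.
  pack.gen: dirty, but its reads are unchanged (stage.gen unchanged); cached 0 stands.
  model.gen: a read changed (north.gen 18->16) — executes, giving 16.
  gamma.gen: a read changed (model.gen 18->16) — executes, giving 0 — identical to its old value.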